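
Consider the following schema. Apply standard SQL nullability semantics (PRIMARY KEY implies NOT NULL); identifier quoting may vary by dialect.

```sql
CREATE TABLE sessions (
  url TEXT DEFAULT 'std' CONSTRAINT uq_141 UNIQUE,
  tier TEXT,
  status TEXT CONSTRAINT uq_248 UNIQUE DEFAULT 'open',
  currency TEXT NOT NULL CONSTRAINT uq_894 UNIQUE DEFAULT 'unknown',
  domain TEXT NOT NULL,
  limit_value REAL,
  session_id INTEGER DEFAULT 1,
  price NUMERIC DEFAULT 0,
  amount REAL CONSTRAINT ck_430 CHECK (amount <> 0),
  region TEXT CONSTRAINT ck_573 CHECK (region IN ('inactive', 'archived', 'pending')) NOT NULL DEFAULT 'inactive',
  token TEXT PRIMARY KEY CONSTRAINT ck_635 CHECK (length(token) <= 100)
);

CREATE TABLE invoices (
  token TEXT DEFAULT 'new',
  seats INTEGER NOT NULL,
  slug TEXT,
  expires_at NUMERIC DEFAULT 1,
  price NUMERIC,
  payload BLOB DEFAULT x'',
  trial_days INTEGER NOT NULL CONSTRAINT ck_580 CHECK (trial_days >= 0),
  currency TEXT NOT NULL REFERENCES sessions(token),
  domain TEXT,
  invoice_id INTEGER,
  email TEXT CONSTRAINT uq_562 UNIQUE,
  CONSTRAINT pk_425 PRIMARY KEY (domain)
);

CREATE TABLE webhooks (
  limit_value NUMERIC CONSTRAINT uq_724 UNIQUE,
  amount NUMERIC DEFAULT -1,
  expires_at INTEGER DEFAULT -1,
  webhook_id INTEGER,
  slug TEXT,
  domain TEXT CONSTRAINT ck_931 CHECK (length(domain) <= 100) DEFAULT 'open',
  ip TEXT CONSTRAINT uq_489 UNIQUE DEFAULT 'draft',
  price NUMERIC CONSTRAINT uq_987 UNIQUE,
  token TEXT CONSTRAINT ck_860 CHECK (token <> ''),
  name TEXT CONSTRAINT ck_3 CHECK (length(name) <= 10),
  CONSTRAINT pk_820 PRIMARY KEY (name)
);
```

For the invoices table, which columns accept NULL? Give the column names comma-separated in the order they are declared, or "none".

token, slug, expires_at, price, payload, invoice_id, email

- token: DEFAULT only fills an omitted column; an explicit NULL is still allowed → nullable.
- seats: declared NOT NULL → not nullable.
- slug: no NOT NULL constraint applies → nullable.
- expires_at: DEFAULT only fills an omitted column; an explicit NULL is still allowed → nullable.
- price: no NOT NULL constraint applies → nullable.
- payload: DEFAULT only fills an omitted column; an explicit NULL is still allowed → nullable.
- trial_days: declared NOT NULL → not nullable.
- currency: declared NOT NULL → not nullable.
- domain: part of the PRIMARY KEY, which implies NOT NULL → not nullable.
- invoice_id: no NOT NULL constraint applies → nullable.
- email: UNIQUE does not imply NOT NULL → nullable.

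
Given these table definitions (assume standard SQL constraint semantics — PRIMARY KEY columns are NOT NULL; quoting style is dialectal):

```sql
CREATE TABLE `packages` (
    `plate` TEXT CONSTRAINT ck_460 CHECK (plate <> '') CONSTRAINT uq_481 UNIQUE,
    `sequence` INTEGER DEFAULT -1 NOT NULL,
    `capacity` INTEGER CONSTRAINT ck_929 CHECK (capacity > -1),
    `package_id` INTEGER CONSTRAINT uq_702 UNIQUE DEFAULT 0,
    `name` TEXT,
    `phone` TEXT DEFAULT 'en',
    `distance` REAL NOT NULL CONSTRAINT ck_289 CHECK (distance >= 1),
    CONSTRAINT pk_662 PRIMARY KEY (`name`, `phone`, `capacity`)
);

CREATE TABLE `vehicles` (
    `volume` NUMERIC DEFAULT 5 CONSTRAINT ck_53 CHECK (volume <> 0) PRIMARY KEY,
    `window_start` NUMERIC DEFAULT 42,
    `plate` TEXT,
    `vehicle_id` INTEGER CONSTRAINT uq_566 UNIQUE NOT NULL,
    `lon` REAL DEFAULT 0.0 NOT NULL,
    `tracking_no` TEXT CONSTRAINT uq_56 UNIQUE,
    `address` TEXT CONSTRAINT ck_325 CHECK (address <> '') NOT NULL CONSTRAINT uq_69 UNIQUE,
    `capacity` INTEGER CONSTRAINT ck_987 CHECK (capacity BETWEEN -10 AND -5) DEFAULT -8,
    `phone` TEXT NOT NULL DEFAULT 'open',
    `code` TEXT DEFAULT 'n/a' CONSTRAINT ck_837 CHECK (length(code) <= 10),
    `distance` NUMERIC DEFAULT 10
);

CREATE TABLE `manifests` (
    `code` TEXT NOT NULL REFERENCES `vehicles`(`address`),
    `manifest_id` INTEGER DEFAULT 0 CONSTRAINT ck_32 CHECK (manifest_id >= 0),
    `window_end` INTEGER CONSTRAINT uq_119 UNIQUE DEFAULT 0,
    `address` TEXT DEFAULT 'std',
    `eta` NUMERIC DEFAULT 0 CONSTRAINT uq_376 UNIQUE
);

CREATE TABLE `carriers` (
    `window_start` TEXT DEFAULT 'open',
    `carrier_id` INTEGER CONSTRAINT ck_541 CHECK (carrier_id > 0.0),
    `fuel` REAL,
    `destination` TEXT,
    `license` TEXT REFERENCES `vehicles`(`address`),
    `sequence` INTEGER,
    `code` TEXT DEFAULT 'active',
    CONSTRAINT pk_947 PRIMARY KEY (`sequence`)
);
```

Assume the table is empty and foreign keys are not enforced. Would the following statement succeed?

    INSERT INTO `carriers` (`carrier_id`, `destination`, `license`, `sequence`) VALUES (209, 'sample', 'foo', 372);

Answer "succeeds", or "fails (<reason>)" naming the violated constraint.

succeeds

NOT NULL columns: sequence is supplied.
CHECK constraints: 209 satisfies (carrier_id > 0.0).
No constraint is violated.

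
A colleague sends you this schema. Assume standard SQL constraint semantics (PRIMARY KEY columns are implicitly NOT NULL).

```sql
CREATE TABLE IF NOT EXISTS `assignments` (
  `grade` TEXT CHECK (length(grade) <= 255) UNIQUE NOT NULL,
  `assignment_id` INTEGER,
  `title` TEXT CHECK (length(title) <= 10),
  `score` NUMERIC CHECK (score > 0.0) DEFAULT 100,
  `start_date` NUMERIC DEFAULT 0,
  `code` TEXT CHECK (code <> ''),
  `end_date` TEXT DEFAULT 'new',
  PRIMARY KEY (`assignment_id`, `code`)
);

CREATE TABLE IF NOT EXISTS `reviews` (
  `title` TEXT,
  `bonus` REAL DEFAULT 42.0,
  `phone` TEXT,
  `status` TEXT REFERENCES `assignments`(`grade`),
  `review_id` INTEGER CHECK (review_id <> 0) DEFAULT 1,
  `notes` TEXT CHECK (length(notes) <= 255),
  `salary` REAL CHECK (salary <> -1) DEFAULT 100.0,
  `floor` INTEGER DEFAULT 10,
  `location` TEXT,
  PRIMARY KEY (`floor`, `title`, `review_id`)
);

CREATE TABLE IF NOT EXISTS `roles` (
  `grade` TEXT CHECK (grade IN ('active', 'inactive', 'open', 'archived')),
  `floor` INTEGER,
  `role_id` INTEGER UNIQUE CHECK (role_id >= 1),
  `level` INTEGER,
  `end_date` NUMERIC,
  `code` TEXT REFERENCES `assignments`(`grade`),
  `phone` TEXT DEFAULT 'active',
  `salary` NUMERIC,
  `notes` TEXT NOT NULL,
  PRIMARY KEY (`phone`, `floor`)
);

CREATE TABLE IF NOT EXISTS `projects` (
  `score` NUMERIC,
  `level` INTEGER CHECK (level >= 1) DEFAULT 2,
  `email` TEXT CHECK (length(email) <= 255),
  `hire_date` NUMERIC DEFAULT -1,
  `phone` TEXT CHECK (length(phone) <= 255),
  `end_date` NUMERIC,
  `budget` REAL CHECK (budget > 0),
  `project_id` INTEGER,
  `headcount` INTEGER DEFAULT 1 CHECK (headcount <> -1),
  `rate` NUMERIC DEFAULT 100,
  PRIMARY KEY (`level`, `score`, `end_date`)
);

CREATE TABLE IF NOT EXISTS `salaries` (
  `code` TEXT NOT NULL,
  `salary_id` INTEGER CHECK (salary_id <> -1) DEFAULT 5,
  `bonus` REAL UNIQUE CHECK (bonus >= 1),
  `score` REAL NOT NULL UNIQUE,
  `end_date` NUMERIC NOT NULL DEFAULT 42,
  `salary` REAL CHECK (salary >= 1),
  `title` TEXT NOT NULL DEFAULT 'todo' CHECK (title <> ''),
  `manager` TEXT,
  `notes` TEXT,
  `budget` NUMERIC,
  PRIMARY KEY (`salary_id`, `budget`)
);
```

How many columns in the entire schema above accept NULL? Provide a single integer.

27

assignments: 4 nullable (title, score, start_date, end_date — PK (assignment_id, code) and explicit NOT NULL columns excluded).
reviews: 6 nullable (bonus, phone, status, notes, salary, location — PK (floor, title, review_id) and explicit NOT NULL columns excluded).
roles: 6 nullable (grade, role_id, level, end_date, code, salary — PK (phone, floor) and explicit NOT NULL columns excluded).
projects: 7 nullable (email, hire_date, phone, budget, project_id, headcount, rate — PK (level, score, end_date) and explicit NOT NULL columns excluded).
salaries: 4 nullable (bonus, salary, manager, notes — PK (salary_id, budget) and explicit NOT NULL columns excluded).
Total: 4 + 6 + 6 + 7 + 4 = 27.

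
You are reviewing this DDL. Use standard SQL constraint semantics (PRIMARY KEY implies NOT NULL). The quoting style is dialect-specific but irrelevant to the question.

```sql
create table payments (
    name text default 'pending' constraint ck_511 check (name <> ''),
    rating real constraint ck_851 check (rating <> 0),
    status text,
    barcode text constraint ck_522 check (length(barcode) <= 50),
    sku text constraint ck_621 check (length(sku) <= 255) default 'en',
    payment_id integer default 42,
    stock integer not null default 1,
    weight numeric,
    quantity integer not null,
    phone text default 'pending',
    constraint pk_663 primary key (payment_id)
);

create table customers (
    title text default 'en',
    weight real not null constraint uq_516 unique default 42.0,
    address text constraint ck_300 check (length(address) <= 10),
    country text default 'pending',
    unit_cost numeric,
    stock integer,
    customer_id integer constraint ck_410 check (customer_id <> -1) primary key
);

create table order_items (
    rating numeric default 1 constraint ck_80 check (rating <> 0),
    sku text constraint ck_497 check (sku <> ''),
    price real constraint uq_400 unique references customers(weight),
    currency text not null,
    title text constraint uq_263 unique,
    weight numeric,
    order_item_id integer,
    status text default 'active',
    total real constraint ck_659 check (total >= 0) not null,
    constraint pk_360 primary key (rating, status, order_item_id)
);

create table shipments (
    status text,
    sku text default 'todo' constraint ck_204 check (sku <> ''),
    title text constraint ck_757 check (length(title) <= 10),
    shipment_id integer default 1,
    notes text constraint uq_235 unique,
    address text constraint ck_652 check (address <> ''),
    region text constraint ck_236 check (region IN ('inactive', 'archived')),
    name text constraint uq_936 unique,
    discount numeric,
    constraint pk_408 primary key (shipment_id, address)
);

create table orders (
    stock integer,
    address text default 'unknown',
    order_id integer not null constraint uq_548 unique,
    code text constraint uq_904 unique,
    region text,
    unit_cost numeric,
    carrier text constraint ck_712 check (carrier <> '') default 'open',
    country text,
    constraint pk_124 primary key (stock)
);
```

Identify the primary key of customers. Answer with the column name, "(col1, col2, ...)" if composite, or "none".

customer_id is declared PRIMARY KEY inline on the column.

customer_id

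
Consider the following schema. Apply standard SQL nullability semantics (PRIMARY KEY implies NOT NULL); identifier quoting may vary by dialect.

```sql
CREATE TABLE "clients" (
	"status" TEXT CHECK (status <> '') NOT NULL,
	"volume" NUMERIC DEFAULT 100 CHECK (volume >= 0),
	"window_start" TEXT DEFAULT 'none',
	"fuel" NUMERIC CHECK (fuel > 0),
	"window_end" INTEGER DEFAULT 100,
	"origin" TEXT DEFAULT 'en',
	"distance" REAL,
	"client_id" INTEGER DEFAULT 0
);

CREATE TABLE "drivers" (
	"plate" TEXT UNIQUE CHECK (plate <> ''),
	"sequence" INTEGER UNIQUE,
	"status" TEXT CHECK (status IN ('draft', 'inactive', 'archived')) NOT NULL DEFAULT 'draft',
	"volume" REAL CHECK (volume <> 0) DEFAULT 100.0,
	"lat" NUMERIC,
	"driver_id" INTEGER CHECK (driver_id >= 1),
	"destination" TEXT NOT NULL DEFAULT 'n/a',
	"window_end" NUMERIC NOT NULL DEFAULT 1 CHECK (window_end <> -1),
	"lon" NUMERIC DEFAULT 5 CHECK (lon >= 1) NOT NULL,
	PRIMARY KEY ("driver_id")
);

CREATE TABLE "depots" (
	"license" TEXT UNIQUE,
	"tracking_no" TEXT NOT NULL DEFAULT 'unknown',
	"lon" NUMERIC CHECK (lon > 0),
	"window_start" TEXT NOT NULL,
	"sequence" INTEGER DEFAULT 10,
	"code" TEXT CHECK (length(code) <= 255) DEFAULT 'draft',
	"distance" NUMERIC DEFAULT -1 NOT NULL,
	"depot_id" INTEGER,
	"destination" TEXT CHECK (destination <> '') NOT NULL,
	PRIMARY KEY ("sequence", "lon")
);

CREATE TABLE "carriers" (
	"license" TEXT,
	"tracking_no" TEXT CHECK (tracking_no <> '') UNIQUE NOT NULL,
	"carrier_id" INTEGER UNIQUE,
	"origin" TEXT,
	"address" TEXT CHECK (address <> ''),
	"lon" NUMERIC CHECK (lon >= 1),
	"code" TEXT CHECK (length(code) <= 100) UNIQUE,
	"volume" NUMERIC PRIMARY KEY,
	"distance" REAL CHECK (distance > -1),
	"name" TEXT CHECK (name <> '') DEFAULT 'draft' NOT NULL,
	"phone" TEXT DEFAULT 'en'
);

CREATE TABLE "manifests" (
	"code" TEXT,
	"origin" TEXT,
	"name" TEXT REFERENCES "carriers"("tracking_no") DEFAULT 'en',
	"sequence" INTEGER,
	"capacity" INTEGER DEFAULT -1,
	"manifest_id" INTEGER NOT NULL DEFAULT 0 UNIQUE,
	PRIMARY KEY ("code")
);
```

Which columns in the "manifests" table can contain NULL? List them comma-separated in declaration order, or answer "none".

origin, name, sequence, capacity

- code: part of the PRIMARY KEY, which implies NOT NULL → not nullable.
- origin: no NOT NULL constraint applies → nullable.
- name: a foreign key column may be NULL unless separately constrained → nullable.
- sequence: no NOT NULL constraint applies → nullable.
- capacity: DEFAULT only fills an omitted column; an explicit NULL is still allowed → nullable.
- manifest_id: declared NOT NULL → not nullable.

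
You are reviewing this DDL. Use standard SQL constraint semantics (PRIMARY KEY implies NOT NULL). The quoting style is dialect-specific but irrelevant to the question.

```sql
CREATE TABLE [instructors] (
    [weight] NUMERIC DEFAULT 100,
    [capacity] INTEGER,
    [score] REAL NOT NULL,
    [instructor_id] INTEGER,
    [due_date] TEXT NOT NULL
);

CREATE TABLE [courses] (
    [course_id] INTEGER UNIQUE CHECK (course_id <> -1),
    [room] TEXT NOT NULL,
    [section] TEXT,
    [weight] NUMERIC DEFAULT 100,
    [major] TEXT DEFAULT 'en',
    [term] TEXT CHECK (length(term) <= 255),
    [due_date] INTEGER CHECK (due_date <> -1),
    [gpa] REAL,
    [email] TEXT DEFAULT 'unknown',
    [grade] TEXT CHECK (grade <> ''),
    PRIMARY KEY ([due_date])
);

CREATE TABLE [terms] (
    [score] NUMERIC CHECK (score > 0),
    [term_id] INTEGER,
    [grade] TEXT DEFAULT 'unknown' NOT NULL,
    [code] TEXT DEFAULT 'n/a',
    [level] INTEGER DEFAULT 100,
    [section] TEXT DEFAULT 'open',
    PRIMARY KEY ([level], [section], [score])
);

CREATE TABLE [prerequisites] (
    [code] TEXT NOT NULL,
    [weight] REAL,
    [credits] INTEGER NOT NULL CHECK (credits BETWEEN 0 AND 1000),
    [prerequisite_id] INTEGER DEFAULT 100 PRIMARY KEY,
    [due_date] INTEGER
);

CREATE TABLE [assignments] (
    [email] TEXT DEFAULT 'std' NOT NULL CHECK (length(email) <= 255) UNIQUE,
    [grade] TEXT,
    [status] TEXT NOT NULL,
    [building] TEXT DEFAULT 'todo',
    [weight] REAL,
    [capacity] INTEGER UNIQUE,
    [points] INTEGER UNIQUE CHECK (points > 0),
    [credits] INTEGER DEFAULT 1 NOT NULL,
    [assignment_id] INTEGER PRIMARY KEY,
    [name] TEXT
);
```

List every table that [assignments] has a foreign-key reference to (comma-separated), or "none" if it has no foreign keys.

none

No column in assignments has a REFERENCES clause.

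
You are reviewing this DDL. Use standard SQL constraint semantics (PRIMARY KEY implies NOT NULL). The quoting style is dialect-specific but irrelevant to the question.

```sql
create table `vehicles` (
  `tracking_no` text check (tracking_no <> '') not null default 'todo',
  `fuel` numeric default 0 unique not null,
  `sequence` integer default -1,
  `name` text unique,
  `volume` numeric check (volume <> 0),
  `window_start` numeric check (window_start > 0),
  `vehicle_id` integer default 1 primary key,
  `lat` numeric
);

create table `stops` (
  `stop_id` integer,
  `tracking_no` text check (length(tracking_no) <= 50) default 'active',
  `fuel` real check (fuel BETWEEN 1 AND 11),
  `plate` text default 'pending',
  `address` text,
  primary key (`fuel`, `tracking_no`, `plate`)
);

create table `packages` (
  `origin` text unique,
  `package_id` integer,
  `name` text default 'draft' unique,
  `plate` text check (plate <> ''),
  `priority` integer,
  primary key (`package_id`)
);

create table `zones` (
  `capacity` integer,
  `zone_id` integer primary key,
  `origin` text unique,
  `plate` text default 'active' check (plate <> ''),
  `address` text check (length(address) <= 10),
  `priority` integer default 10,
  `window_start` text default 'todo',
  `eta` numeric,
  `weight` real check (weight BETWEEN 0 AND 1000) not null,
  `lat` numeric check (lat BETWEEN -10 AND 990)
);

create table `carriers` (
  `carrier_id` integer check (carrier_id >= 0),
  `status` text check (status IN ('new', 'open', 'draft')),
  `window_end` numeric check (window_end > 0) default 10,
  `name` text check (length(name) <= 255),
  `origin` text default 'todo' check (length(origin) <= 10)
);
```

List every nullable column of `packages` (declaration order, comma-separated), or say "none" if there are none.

- origin: UNIQUE does not imply NOT NULL → nullable.
- package_id: part of the PRIMARY KEY, which implies NOT NULL → not nullable.
- name: UNIQUE does not imply NOT NULL → nullable.
- plate: CHECK does not forbid NULL (a CHECK constraint passes when its expression is NULL) → nullable.
- priority: no NOT NULL constraint applies → nullable.

origin, name, plate, priority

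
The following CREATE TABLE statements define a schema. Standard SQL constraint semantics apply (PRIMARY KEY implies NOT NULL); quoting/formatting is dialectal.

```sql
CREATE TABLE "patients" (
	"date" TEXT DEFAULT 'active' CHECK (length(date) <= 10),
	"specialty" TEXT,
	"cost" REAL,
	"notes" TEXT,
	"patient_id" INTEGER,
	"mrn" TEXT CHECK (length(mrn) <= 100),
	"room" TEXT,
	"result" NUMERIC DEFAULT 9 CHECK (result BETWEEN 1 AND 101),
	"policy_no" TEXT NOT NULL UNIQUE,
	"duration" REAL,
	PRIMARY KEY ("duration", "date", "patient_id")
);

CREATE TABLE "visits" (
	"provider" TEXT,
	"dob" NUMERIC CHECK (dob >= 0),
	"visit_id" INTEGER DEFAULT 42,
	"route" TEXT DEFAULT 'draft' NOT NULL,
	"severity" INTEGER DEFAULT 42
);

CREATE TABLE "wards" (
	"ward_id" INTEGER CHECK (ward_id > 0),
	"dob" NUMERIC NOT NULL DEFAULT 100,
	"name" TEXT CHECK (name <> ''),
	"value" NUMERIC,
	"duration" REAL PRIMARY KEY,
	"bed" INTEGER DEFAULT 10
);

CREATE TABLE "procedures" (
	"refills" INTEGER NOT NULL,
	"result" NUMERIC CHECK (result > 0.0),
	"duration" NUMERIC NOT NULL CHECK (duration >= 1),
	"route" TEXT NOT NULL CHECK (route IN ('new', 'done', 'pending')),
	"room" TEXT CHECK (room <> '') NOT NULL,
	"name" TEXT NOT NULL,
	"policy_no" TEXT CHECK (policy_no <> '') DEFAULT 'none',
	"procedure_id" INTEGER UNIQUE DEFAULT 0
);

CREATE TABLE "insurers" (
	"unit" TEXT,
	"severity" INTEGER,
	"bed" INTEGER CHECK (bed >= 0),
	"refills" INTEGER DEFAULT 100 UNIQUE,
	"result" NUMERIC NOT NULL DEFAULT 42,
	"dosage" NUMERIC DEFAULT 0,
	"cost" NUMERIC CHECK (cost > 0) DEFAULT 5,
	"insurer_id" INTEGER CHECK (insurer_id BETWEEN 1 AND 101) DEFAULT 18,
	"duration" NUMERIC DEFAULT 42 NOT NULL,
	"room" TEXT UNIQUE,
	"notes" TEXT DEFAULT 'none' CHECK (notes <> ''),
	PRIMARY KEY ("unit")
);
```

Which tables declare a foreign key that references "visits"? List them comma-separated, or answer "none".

No REFERENCES clause anywhere in the schema names visits.

none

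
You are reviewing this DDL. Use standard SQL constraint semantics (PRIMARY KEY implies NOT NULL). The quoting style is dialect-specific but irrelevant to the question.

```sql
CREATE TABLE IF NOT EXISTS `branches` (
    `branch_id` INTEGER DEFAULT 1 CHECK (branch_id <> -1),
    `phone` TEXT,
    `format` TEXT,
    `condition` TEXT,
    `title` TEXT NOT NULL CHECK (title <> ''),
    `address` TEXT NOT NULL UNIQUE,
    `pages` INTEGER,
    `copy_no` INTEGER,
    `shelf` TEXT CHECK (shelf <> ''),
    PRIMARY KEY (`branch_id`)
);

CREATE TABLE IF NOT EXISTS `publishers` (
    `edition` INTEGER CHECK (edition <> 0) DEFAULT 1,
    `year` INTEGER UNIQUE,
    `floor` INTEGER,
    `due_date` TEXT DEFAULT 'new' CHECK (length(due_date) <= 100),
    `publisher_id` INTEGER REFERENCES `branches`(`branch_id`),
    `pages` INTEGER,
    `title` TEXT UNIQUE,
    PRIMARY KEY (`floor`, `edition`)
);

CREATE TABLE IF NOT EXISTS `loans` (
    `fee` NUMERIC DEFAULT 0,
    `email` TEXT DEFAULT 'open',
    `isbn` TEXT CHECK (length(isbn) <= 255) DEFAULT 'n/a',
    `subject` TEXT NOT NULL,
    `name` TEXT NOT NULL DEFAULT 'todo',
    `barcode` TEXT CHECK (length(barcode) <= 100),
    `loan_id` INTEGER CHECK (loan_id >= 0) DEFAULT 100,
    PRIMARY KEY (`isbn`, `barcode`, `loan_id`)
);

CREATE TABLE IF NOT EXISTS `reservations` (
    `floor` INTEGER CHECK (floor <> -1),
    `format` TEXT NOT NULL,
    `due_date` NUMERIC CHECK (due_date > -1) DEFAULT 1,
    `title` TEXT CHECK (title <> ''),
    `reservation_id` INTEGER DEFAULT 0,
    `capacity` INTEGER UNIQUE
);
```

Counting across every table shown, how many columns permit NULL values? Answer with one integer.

branches: 6 nullable (phone, format, condition, pages, copy_no, shelf — PK (branch_id) and explicit NOT NULL columns excluded).
publishers: 5 nullable (year, due_date, publisher_id, pages, title — PK (floor, edition) and explicit NOT NULL columns excluded).
loans: 2 nullable (fee, email — PK (isbn, barcode, loan_id) and explicit NOT NULL columns excluded).
reservations: 5 nullable (floor, due_date, title, reservation_id, capacity — PK none and explicit NOT NULL columns excluded).
Total: 6 + 5 + 2 + 5 = 18.

18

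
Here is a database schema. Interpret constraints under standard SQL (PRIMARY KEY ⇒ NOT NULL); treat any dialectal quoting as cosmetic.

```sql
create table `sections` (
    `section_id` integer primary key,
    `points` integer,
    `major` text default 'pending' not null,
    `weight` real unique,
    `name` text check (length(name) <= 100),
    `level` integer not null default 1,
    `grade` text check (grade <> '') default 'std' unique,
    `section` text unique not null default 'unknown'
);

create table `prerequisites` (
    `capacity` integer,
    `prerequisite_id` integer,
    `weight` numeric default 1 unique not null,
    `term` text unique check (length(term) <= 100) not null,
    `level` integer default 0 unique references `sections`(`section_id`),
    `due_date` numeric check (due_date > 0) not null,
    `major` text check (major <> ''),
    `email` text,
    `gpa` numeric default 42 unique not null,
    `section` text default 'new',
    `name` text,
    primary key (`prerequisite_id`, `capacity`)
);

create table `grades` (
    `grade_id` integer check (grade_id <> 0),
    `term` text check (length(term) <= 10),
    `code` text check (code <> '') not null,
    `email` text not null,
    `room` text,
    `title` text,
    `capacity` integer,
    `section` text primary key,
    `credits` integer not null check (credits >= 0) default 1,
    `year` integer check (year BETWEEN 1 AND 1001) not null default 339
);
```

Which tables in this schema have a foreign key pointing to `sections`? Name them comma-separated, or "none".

prerequisites

- prerequisites.level references sections(section_id).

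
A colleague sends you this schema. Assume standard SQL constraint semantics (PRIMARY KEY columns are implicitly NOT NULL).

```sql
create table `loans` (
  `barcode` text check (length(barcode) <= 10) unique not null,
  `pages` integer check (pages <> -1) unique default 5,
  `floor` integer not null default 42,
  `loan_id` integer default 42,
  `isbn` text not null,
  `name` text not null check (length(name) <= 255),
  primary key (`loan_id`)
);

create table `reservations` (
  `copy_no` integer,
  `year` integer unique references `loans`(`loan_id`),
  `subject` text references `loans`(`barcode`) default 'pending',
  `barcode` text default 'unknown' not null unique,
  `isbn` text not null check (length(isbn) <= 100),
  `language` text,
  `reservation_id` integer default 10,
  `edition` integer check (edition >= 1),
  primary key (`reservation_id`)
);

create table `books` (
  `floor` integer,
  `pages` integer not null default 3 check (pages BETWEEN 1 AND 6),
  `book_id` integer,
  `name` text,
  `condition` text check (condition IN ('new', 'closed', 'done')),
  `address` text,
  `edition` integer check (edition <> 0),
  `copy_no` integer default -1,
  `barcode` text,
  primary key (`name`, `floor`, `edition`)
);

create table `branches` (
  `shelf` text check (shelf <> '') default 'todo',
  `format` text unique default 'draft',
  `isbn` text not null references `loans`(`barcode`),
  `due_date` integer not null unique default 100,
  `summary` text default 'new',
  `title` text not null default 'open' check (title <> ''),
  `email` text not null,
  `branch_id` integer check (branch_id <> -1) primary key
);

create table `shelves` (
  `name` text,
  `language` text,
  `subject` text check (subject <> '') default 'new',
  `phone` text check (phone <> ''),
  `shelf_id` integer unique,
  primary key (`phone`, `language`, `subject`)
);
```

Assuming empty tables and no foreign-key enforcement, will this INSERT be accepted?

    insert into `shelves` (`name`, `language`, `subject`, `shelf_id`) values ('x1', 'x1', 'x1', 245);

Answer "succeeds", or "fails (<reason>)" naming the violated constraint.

phone is omitted from the column list and has no DEFAULT, so it would receive NULL.
But phone is part of the PRIMARY KEY (implied NOT NULL).

fails (NOT NULL on phone)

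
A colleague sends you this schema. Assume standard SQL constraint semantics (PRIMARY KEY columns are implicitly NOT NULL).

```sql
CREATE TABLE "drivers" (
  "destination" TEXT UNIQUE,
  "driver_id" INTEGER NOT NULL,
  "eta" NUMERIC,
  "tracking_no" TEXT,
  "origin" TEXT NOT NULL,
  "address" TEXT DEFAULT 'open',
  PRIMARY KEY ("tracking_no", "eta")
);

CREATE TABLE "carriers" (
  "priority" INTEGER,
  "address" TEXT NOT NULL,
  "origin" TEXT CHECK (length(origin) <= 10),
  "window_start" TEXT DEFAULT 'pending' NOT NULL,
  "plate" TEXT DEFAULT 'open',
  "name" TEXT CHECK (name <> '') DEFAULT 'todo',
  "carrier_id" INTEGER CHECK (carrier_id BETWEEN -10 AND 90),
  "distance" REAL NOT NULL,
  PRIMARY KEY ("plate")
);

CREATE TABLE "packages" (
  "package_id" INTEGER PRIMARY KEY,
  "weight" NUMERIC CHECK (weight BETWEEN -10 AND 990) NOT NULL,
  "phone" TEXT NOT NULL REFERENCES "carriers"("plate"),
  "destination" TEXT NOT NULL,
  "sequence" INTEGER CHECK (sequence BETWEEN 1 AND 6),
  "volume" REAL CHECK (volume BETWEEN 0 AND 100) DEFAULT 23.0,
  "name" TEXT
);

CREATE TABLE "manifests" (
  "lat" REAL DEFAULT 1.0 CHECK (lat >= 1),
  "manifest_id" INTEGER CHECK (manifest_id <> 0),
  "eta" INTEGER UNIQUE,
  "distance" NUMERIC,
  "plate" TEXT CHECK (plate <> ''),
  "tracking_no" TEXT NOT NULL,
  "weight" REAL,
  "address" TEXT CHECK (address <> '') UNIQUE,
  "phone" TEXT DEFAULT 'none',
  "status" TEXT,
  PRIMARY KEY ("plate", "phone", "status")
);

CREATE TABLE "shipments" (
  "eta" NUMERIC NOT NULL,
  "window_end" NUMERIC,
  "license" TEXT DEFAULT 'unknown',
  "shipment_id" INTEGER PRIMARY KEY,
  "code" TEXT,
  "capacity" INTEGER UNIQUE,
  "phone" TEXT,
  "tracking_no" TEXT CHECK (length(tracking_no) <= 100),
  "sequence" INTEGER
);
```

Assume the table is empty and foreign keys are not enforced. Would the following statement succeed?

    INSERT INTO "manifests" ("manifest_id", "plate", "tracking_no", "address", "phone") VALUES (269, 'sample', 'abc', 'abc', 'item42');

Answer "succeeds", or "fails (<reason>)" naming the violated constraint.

status is omitted from the column list and has no DEFAULT, so it would receive NULL.
But status is part of the PRIMARY KEY (implied NOT NULL).

fails (NOT NULL on status)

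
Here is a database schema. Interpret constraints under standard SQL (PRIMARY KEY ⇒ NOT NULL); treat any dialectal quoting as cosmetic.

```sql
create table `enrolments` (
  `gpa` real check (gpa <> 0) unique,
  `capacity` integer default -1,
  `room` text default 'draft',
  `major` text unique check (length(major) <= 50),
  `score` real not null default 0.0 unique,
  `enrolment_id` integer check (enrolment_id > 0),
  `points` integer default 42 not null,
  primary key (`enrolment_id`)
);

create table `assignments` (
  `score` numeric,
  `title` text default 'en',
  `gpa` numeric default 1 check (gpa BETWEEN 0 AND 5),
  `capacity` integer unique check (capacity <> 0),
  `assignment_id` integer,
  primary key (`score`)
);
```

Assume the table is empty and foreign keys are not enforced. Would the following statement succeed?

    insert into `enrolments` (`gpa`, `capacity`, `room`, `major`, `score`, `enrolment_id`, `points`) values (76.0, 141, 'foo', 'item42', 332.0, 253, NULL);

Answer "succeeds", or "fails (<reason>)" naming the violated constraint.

fails (NOT NULL on points)

points is explicitly set to NULL, but points is declared NOT NULL.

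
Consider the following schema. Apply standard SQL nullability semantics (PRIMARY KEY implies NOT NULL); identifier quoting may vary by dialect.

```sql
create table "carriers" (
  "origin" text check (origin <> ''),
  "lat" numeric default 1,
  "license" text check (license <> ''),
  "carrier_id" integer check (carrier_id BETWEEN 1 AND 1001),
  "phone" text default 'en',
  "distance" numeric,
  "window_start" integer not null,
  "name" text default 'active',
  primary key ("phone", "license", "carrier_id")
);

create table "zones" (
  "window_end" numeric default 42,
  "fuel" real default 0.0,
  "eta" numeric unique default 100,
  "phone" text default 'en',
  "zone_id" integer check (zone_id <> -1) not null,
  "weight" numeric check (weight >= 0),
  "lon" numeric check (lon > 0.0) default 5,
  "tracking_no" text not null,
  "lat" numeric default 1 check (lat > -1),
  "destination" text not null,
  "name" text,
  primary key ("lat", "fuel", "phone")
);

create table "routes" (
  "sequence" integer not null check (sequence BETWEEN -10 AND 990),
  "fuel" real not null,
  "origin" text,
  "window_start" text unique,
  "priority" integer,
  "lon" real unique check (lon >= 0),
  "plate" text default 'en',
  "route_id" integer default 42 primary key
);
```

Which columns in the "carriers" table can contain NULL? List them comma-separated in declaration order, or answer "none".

- origin: CHECK does not forbid NULL (a CHECK constraint passes when its expression is NULL) → nullable.
- lat: DEFAULT only fills an omitted column; an explicit NULL is still allowed → nullable.
- license: part of the PRIMARY KEY, which implies NOT NULL → not nullable.
- carrier_id: part of the PRIMARY KEY, which implies NOT NULL → not nullable.
- phone: part of the PRIMARY KEY, which implies NOT NULL → not nullable.
- distance: no NOT NULL constraint applies → nullable.
- window_start: declared NOT NULL → not nullable.
- name: DEFAULT only fills an omitted column; an explicit NULL is still allowed → nullable.

origin, lat, distance, name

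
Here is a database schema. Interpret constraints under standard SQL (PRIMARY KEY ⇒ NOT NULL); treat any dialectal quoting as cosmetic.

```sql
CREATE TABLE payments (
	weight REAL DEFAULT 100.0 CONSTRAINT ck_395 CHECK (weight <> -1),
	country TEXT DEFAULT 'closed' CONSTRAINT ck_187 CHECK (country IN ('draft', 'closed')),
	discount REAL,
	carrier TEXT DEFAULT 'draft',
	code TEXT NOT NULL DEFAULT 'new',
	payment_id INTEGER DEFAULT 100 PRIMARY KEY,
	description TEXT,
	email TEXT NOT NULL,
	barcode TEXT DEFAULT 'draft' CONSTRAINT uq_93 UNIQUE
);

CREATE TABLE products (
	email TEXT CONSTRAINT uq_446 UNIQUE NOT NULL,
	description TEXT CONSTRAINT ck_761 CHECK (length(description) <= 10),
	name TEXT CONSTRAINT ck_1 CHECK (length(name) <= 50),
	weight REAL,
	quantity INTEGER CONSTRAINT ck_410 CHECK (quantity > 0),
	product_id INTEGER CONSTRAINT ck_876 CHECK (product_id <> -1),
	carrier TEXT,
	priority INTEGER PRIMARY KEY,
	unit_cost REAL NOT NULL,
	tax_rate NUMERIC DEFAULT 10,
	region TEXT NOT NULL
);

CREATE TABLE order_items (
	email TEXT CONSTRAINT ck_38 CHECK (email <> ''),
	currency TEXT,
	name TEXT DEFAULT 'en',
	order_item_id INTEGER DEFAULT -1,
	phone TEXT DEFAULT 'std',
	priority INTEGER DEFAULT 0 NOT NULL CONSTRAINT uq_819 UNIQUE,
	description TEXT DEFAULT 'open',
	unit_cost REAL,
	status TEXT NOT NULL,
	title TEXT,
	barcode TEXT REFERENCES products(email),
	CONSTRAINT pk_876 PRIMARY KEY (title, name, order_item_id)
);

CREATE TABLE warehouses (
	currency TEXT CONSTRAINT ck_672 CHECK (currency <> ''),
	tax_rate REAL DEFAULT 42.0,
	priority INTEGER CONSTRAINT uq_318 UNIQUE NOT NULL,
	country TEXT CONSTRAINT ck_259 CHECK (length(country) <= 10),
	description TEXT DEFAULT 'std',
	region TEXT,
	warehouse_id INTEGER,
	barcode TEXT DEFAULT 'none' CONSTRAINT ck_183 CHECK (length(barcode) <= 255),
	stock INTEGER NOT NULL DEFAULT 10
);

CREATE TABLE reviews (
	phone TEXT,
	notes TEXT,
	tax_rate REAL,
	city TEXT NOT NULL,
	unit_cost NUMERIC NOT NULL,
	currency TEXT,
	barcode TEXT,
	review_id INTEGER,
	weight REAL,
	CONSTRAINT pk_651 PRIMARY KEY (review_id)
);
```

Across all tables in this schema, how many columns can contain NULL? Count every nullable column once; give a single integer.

32

payments: 6 nullable (weight, country, discount, carrier, description, barcode — PK (payment_id) and explicit NOT NULL columns excluded).
products: 7 nullable (description, name, weight, quantity, product_id, carrier, tax_rate — PK (priority) and explicit NOT NULL columns excluded).
order_items: 6 nullable (email, currency, phone, description, unit_cost, barcode — PK (title, name, order_item_id) and explicit NOT NULL columns excluded).
warehouses: 7 nullable (currency, tax_rate, country, description, region, warehouse_id, barcode — PK none and explicit NOT NULL columns excluded).
reviews: 6 nullable (phone, notes, tax_rate, currency, barcode, weight — PK (review_id) and explicit NOT NULL columns excluded).
Total: 6 + 7 + 6 + 7 + 6 = 32.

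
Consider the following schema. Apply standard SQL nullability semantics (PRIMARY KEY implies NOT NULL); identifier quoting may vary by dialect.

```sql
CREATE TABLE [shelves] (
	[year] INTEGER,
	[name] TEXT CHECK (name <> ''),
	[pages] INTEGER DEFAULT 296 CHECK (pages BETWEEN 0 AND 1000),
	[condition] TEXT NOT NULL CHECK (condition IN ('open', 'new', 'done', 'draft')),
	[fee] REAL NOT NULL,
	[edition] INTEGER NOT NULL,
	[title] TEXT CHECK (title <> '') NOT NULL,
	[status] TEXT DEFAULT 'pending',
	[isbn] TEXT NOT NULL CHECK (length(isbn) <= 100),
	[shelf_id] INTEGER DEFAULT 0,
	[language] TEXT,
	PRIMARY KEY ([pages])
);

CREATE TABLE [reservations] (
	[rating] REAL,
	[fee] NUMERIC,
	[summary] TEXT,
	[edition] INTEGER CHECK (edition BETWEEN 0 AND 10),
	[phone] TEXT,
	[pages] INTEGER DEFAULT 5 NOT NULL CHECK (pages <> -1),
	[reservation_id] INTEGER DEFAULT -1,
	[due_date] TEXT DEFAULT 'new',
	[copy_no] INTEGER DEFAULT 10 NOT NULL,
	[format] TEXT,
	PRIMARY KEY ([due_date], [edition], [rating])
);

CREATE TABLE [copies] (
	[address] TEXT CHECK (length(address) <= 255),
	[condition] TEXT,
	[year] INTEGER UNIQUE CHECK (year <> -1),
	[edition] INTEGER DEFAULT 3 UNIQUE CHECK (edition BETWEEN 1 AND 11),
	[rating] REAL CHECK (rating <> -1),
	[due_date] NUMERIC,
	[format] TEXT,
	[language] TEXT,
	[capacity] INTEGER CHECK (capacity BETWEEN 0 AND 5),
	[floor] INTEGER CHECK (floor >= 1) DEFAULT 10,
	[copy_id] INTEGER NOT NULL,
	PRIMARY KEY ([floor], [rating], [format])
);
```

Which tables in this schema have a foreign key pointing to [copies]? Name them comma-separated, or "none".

No REFERENCES clause anywhere in the schema names copies.

none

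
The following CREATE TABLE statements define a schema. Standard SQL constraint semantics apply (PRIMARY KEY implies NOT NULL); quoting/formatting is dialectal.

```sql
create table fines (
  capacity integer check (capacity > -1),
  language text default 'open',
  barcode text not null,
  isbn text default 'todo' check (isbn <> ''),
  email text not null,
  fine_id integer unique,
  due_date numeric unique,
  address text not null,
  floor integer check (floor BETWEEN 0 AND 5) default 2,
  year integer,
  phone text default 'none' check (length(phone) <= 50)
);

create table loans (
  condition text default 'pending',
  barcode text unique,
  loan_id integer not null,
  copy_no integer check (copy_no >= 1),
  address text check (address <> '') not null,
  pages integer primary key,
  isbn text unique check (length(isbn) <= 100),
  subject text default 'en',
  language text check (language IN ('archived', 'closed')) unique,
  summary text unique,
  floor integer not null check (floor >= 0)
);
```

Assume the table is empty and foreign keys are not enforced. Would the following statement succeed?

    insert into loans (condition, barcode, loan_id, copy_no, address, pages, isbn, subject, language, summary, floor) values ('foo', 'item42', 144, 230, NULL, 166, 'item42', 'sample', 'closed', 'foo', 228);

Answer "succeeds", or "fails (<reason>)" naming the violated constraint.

fails (NOT NULL on address)

address is explicitly set to NULL, but address is declared NOT NULL.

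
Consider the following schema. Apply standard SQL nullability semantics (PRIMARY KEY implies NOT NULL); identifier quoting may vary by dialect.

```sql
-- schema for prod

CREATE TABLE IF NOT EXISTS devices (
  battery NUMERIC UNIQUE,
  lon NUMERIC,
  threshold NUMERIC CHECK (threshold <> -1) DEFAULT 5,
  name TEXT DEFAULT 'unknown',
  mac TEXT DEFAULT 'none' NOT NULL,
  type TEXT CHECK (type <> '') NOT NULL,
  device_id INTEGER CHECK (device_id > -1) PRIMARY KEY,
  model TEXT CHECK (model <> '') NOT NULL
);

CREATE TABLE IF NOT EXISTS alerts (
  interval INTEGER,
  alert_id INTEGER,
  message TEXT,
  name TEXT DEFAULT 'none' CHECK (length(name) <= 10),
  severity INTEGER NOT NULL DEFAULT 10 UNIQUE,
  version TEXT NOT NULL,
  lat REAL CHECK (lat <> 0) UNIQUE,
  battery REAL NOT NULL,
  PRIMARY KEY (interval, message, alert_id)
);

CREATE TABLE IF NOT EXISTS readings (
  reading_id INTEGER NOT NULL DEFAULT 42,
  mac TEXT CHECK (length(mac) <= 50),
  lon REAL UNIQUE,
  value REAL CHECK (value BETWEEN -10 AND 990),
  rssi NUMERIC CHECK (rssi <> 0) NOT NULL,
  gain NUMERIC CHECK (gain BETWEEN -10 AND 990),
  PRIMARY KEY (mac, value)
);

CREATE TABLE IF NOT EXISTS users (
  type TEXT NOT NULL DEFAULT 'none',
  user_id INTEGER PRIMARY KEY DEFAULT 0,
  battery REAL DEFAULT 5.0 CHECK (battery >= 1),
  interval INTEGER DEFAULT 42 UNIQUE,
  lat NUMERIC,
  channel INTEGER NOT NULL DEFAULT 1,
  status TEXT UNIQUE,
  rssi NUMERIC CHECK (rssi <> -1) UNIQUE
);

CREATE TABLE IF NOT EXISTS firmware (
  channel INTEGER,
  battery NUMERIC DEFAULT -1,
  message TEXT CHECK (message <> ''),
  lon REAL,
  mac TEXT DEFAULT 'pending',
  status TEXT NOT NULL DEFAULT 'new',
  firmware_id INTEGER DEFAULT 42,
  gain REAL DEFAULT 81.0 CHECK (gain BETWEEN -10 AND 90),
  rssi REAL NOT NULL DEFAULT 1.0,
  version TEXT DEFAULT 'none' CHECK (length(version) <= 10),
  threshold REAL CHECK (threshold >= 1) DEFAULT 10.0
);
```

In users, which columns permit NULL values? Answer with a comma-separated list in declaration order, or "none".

battery, interval, lat, status, rssi

- type: declared NOT NULL → not nullable.
- user_id: part of the PRIMARY KEY, which implies NOT NULL → not nullable.
- battery: CHECK does not forbid NULL (a CHECK constraint passes when its expression is NULL) → nullable.
- interval: UNIQUE does not imply NOT NULL → nullable.
- lat: no NOT NULL constraint applies → nullable.
- channel: declared NOT NULL → not nullable.
- status: UNIQUE does not imply NOT NULL → nullable.
- rssi: CHECK does not forbid NULL (a CHECK constraint passes when its expression is NULL) → nullable.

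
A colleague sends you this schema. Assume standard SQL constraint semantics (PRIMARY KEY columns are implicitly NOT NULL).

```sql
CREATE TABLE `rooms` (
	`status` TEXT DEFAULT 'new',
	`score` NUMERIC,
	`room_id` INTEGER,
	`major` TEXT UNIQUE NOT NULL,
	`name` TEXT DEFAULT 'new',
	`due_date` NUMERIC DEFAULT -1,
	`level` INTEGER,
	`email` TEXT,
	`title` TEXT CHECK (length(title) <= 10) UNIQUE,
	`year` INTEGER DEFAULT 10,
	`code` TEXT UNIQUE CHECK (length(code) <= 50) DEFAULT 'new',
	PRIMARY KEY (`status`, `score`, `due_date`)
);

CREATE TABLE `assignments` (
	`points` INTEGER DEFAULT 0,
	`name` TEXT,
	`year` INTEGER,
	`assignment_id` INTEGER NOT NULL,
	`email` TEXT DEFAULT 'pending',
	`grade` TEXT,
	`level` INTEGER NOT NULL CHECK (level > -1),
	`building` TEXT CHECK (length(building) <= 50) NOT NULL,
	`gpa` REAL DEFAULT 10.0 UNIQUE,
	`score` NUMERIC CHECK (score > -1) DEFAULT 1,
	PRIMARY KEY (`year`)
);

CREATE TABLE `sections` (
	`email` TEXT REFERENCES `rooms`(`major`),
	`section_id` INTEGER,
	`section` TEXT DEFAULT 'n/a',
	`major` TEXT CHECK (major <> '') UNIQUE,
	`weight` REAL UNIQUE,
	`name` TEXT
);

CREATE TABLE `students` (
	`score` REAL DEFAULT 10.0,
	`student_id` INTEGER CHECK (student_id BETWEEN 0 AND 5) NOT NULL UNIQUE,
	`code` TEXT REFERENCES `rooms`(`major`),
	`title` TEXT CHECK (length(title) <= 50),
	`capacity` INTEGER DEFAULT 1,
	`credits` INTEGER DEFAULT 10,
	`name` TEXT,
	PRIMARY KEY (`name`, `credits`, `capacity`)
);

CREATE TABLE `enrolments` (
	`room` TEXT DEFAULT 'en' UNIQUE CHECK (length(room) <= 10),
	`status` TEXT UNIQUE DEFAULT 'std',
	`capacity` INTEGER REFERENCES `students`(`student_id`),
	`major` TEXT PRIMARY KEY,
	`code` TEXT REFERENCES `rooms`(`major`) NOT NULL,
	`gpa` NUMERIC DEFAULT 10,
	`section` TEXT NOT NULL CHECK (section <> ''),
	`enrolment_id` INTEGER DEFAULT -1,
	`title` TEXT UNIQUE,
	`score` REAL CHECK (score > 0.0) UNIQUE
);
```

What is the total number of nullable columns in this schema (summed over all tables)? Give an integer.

rooms: 7 nullable (room_id, name, level, email, title, year, code — PK (status, score, due_date) and explicit NOT NULL columns excluded).
assignments: 6 nullable (points, name, email, grade, gpa, score — PK (year) and explicit NOT NULL columns excluded).
sections: 6 nullable (email, section_id, section, major, weight, name — PK none and explicit NOT NULL columns excluded).
students: 3 nullable (score, code, title — PK (name, credits, capacity) and explicit NOT NULL columns excluded).
enrolments: 7 nullable (room, status, capacity, gpa, enrolment_id, title, score — PK (major) and explicit NOT NULL columns excluded).
Total: 7 + 6 + 6 + 3 + 7 = 29.

29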